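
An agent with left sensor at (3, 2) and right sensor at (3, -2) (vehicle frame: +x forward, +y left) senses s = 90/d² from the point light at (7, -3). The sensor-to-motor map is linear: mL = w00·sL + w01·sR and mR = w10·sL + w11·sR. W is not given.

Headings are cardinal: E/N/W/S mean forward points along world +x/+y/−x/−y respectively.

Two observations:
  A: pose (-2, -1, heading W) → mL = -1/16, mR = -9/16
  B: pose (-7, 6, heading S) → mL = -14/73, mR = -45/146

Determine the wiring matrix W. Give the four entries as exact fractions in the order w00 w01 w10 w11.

-1 1 0 -1

obs A: pose=(-2,-1,W) → sL=5/8, sR=9/16, mL=-1/16, mR=-9/16
obs B: pose=(-7,6,S) → sL=1/2, sR=45/146, mL=-14/73, mR=-45/146
sensor matrix S = [[5/8, 9/16], [1/2, 45/146]]; det S = -207/2336
solve [mL_A; mL_B] = S·[w00; w01] and [mR_A; mR_B] = S·[w10; w11]:
  w00 = -1, w01 = 1, w10 = 0, w11 = -1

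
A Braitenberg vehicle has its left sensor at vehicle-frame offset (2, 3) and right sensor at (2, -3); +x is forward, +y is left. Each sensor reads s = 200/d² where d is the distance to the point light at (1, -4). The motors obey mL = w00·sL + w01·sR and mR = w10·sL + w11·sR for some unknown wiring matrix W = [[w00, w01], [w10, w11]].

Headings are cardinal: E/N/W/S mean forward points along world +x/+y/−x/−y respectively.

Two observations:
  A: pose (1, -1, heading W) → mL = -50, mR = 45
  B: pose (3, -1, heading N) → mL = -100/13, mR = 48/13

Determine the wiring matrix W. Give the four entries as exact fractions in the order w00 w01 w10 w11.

-1 0 1 -1

obs A: pose=(1,-1,W) → sL=50, sR=5, mL=-50, mR=45
obs B: pose=(3,-1,N) → sL=100/13, sR=4, mL=-100/13, mR=48/13
sensor matrix S = [[50, 5], [100/13, 4]]; det S = 2100/13
solve [mL_A; mL_B] = S·[w00; w01] and [mR_A; mR_B] = S·[w10; w11]:
  w00 = -1, w01 = 0, w10 = 1, w11 = -1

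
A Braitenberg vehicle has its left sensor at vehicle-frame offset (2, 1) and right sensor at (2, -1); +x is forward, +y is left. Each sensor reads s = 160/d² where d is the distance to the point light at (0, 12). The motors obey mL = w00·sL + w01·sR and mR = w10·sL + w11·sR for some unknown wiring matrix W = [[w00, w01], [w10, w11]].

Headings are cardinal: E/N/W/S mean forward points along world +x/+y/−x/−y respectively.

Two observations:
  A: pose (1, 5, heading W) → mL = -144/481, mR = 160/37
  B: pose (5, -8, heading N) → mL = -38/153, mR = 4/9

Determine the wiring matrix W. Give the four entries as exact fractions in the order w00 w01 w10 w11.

obs A: pose=(1,5,W) → sL=32/13, sR=160/37, mL=-144/481, mR=160/37
obs B: pose=(5,-8,N) → sL=8/17, sR=4/9, mL=-38/153, mR=4/9
sensor matrix S = [[32/13, 160/37], [8/17, 4/9]]; det S = -69248/73593
solve [mL_A; mL_B] = S·[w00; w01] and [mR_A; mR_B] = S·[w10; w11]:
  w00 = -1, w01 = 1/2, w10 = 0, w11 = 1

-1 1/2 0 1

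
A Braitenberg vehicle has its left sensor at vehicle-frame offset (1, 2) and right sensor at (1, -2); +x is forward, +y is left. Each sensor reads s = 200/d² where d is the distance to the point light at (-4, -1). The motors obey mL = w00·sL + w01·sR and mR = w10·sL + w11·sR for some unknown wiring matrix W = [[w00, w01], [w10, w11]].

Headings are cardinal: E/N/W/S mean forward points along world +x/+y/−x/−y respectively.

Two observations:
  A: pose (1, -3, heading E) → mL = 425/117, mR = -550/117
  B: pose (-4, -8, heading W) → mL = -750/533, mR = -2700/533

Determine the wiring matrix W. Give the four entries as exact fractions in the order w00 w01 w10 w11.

obs A: pose=(1,-3,E) → sL=50/9, sR=50/13, mL=425/117, mR=-550/117
obs B: pose=(-4,-8,W) → sL=100/41, sR=100/13, mL=-750/533, mR=-2700/533
sensor matrix S = [[50/9, 50/13], [100/41, 100/13]]; det S = 160000/4797
solve [mL_A; mL_B] = S·[w00; w01] and [mR_A; mR_B] = S·[w10; w11]:
  w00 = 1, w01 = -1/2, w10 = -1/2, w11 = -1/2

1 -1/2 -1/2 -1/2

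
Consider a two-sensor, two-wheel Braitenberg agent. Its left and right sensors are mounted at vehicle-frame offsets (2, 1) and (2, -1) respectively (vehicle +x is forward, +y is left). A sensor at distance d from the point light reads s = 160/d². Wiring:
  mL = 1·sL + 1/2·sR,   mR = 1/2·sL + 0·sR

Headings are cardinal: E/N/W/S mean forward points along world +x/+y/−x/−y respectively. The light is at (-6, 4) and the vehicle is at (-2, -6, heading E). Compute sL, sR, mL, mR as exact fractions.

160/117 160/157 34480/18369 80/117

left sensor world pos  = (0, -5); dL² = 117
right sensor world pos = (0, -7); dR² = 157
sL = 160/117 = 160/117
sR = 160/157 = 160/157
mL = 1·sL + 1/2·sR = 34480/18369
mR = 1/2·sL + 0·sR = 80/117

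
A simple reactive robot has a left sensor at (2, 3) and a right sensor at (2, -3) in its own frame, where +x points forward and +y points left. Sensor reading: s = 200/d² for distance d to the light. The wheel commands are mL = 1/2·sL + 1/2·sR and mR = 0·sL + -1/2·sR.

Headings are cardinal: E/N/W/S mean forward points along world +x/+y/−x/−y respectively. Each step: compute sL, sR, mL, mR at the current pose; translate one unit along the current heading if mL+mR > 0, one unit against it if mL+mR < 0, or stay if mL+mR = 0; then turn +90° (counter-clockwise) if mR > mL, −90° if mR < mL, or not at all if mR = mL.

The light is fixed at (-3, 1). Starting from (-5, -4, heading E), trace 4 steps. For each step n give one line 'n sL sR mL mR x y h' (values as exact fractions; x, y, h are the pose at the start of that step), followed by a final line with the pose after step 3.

n=0: pose=(-5,-4,E); sL=50, sR=25/8; mL=425/16, mR=-25/16; mL+mR=25 → advance +1; mR−mL=-225/8 → turn -1·90°
n=1: pose=(-4,-4,S); sL=200/53, sR=40/13; mL=2360/689, mR=-20/13; mL+mR=100/53 → advance +1; mR−mL=-3420/689 → turn -1·90°
n=2: pose=(-4,-5,W); sL=20/9, sR=100/9; mL=20/3, mR=-50/9; mL+mR=10/9 → advance +1; mR−mL=-110/9 → turn -1·90°
n=3: pose=(-5,-5,N); sL=200/41, sR=200/17; mL=5800/697, mR=-100/17; mL+mR=100/41 → advance +1; mR−mL=-9900/697 → turn -1·90°

0 50 25/8 425/16 -25/16 -5 -4 E
1 200/53 40/13 2360/689 -20/13 -4 -4 S
2 20/9 100/9 20/3 -50/9 -4 -5 W
3 200/41 200/17 5800/697 -100/17 -5 -5 N
final -5 -4 E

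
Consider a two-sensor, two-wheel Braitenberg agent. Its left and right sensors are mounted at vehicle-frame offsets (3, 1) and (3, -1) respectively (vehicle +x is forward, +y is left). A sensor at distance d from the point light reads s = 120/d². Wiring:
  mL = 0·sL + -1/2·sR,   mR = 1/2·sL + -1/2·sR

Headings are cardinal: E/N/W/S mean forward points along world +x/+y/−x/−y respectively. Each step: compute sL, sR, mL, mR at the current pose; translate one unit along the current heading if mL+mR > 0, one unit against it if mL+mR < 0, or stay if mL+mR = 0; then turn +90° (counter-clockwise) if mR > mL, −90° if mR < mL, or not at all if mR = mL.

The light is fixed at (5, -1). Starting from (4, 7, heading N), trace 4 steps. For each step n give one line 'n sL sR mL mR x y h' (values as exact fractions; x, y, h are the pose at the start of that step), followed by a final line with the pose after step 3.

n=0: pose=(4,7,N); sL=24/25, sR=120/121; mL=-60/121, mR=-48/3025; mL+mR=-1548/3025 → advance -1; mR−mL=12/25 → turn +1·90°
n=1: pose=(4,6,W); sL=30/13, sR=3/2; mL=-3/4, mR=21/52; mL+mR=-9/26 → advance -1; mR−mL=15/13 → turn +1·90°
n=2: pose=(5,6,S); sL=120/17, sR=120/17; mL=-60/17, mR=0; mL+mR=-60/17 → advance -1; mR−mL=60/17 → turn +1·90°
n=3: pose=(5,7,E); sL=4/3, sR=60/29; mL=-30/29, mR=-32/87; mL+mR=-122/87 → advance -1; mR−mL=2/3 → turn +1·90°

0 24/25 120/121 -60/121 -48/3025 4 7 N
1 30/13 3/2 -3/4 21/52 4 6 W
2 120/17 120/17 -60/17 0 5 6 S
3 4/3 60/29 -30/29 -32/87 5 7 E
final 4 7 N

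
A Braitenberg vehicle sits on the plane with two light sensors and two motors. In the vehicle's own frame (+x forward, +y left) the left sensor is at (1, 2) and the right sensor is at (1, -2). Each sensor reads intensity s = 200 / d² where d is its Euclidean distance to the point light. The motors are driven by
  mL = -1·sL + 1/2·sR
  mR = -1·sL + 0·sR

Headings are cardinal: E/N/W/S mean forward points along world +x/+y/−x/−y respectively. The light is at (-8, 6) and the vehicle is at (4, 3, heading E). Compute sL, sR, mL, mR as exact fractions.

20/17 100/97 -1090/1649 -20/17

left sensor world pos  = (5, 5); dL² = 170
right sensor world pos = (5, 1); dR² = 194
sL = 200/170 = 20/17
sR = 200/194 = 100/97
mL = -1·sL + 1/2·sR = -1090/1649
mR = -1·sL + 0·sR = -20/17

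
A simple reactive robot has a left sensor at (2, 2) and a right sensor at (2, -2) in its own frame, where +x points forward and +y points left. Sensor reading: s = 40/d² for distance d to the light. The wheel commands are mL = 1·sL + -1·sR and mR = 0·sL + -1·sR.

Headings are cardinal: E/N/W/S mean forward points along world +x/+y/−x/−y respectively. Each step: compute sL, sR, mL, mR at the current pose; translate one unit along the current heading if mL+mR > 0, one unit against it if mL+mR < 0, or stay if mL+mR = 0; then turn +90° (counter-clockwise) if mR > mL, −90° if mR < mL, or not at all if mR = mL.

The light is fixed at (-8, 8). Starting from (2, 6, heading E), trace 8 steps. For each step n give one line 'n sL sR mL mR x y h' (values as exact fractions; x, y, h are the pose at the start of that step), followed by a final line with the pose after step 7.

0 5/18 1/4 1/36 -1/4 2 6 E
1 40/137 8/13 -576/1781 -8/13 1 6 S
2 20/29 4/5 -16/145 -4/5 1 7 W
3 8/13 8/29 128/377 -8/29 2 7 N
4 10/37 10/37 0 -10/37 2 8 E
5 8/25 40/53 -576/1325 -40/53 1 8 S
6 4/5 20/29 16/145 -20/29 1 9 W
7 40/73 40/153 3200/11169 -40/153 2 9 N
final 2 10 E

n=0: pose=(2,6,E); sL=5/18, sR=1/4; mL=1/36, mR=-1/4; mL+mR=-2/9 → advance -1; mR−mL=-5/18 → turn -1·90°
n=1: pose=(1,6,S); sL=40/137, sR=8/13; mL=-576/1781, mR=-8/13; mL+mR=-1672/1781 → advance -1; mR−mL=-40/137 → turn -1·90°
n=2: pose=(1,7,W); sL=20/29, sR=4/5; mL=-16/145, mR=-4/5; mL+mR=-132/145 → advance -1; mR−mL=-20/29 → turn -1·90°
n=3: pose=(2,7,N); sL=8/13, sR=8/29; mL=128/377, mR=-8/29; mL+mR=24/377 → advance +1; mR−mL=-8/13 → turn -1·90°
n=4: pose=(2,8,E); sL=10/37, sR=10/37; mL=0, mR=-10/37; mL+mR=-10/37 → advance -1; mR−mL=-10/37 → turn -1·90°
n=5: pose=(1,8,S); sL=8/25, sR=40/53; mL=-576/1325, mR=-40/53; mL+mR=-1576/1325 → advance -1; mR−mL=-8/25 → turn -1·90°
n=6: pose=(1,9,W); sL=4/5, sR=20/29; mL=16/145, mR=-20/29; mL+mR=-84/145 → advance -1; mR−mL=-4/5 → turn -1·90°
n=7: pose=(2,9,N); sL=40/73, sR=40/153; mL=3200/11169, mR=-40/153; mL+mR=280/11169 → advance +1; mR−mL=-40/73 → turn -1·90°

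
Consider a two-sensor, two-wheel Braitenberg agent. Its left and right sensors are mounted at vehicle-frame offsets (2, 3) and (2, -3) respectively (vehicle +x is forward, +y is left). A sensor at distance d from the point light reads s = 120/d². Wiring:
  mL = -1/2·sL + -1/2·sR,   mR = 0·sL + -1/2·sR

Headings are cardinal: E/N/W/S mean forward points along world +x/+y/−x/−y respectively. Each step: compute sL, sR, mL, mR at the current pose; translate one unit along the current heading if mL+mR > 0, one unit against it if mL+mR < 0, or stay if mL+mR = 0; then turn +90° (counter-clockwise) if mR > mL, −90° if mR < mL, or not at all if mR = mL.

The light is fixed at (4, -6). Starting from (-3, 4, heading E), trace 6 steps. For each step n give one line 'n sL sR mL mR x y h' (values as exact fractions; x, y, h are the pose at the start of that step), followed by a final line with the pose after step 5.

0 60/97 60/37 -4020/3589 -30/37 -3 4 E
1 24/53 120/169 -5208/8957 -60/169 -4 4 N
2 15/17 30/61 -1425/2074 -15/61 -4 3 W
3 24/13 120/149 -2568/1937 -60/149 -3 3 S
4 60/97 60/37 -4020/3589 -30/37 -3 4 E
5 24/53 120/169 -5208/8957 -60/169 -4 4 N
final -4 3 W

n=0: pose=(-3,4,E); sL=60/97, sR=60/37; mL=-4020/3589, mR=-30/37; mL+mR=-6930/3589 → advance -1; mR−mL=30/97 → turn +1·90°
n=1: pose=(-4,4,N); sL=24/53, sR=120/169; mL=-5208/8957, mR=-60/169; mL+mR=-8388/8957 → advance -1; mR−mL=12/53 → turn +1·90°
n=2: pose=(-4,3,W); sL=15/17, sR=30/61; mL=-1425/2074, mR=-15/61; mL+mR=-1935/2074 → advance -1; mR−mL=15/34 → turn +1·90°
n=3: pose=(-3,3,S); sL=24/13, sR=120/149; mL=-2568/1937, mR=-60/149; mL+mR=-3348/1937 → advance -1; mR−mL=12/13 → turn +1·90°
n=4: pose=(-3,4,E); sL=60/97, sR=60/37; mL=-4020/3589, mR=-30/37; mL+mR=-6930/3589 → advance -1; mR−mL=30/97 → turn +1·90°
n=5: pose=(-4,4,N); sL=24/53, sR=120/169; mL=-5208/8957, mR=-60/169; mL+mR=-8388/8957 → advance -1; mR−mL=12/53 → turn +1·90°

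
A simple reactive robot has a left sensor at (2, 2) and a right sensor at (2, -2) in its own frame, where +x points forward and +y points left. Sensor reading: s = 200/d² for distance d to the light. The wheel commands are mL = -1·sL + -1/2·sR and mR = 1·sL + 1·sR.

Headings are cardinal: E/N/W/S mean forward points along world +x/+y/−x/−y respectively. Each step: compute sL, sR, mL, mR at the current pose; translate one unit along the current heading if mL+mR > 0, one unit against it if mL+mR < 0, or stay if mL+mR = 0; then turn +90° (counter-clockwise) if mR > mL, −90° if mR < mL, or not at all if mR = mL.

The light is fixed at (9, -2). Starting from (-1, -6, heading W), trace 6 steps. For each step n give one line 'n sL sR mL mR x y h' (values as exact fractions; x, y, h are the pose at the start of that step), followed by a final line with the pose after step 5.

n=0: pose=(-1,-6,W); sL=10/9, sR=50/37; mL=-595/333, mR=820/333; mL+mR=25/37 → advance +1; mR−mL=1415/333 → turn +1·90°
n=1: pose=(-2,-6,S); sL=200/117, sR=40/41; mL=-10540/4797, mR=12880/4797; mL+mR=20/41 → advance +1; mR−mL=23420/4797 → turn +1·90°
n=2: pose=(-2,-7,E); sL=20/9, sR=20/13; mL=-350/117, mR=440/117; mL+mR=10/13 → advance +1; mR−mL=790/117 → turn +1·90°
n=3: pose=(-1,-7,N); sL=200/153, sR=200/73; mL=-29900/11169, mR=45200/11169; mL+mR=100/73 → advance +1; mR−mL=75100/11169 → turn +1·90°
n=4: pose=(-1,-6,W); sL=10/9, sR=50/37; mL=-595/333, mR=820/333; mL+mR=25/37 → advance +1; mR−mL=1415/333 → turn +1·90°
n=5: pose=(-2,-6,S); sL=200/117, sR=40/41; mL=-10540/4797, mR=12880/4797; mL+mR=20/41 → advance +1; mR−mL=23420/4797 → turn +1·90°

0 10/9 50/37 -595/333 820/333 -1 -6 W
1 200/117 40/41 -10540/4797 12880/4797 -2 -6 S
2 20/9 20/13 -350/117 440/117 -2 -7 E
3 200/153 200/73 -29900/11169 45200/11169 -1 -7 N
4 10/9 50/37 -595/333 820/333 -1 -6 W
5 200/117 40/41 -10540/4797 12880/4797 -2 -6 S
final -2 -7 E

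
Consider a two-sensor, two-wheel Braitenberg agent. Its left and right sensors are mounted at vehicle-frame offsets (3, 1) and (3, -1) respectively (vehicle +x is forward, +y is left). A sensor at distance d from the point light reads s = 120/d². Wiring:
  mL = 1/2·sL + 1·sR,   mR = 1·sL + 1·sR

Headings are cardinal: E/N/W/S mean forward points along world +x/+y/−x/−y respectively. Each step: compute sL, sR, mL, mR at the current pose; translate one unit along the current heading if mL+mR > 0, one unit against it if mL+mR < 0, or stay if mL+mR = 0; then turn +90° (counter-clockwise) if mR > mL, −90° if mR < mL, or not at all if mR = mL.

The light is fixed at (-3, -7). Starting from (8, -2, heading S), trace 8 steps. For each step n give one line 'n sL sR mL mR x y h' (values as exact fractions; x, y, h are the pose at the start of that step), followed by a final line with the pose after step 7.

n=0: pose=(8,-2,S); sL=30/37, sR=15/13; mL=750/481, mR=945/481; mL+mR=1695/481 → advance +1; mR−mL=15/37 → turn +1·90°
n=1: pose=(8,-3,E); sL=120/221, sR=24/41; mL=7764/9061, mR=10224/9061; mL+mR=17988/9061 → advance +1; mR−mL=60/221 → turn +1·90°
n=2: pose=(9,-3,N); sL=12/17, sR=60/109; mL=1674/1853, mR=2328/1853; mL+mR=4002/1853 → advance +1; mR−mL=6/17 → turn +1·90°
n=3: pose=(9,-2,W); sL=120/97, sR=40/39; mL=6220/3783, mR=8560/3783; mL+mR=14780/3783 → advance +1; mR−mL=60/97 → turn +1·90°
n=4: pose=(8,-2,S); sL=30/37, sR=15/13; mL=750/481, mR=945/481; mL+mR=1695/481 → advance +1; mR−mL=15/37 → turn +1·90°
n=5: pose=(8,-3,E); sL=120/221, sR=24/41; mL=7764/9061, mR=10224/9061; mL+mR=17988/9061 → advance +1; mR−mL=60/221 → turn +1·90°
n=6: pose=(9,-3,N); sL=12/17, sR=60/109; mL=1674/1853, mR=2328/1853; mL+mR=4002/1853 → advance +1; mR−mL=6/17 → turn +1·90°
n=7: pose=(9,-2,W); sL=120/97, sR=40/39; mL=6220/3783, mR=8560/3783; mL+mR=14780/3783 → advance +1; mR−mL=60/97 → turn +1·90°

0 30/37 15/13 750/481 945/481 8 -2 S
1 120/221 24/41 7764/9061 10224/9061 8 -3 E
2 12/17 60/109 1674/1853 2328/1853 9 -3 N
3 120/97 40/39 6220/3783 8560/3783 9 -2 W
4 30/37 15/13 750/481 945/481 8 -2 S
5 120/221 24/41 7764/9061 10224/9061 8 -3 E
6 12/17 60/109 1674/1853 2328/1853 9 -3 N
7 120/97 40/39 6220/3783 8560/3783 9 -2 W
final 8 -2 S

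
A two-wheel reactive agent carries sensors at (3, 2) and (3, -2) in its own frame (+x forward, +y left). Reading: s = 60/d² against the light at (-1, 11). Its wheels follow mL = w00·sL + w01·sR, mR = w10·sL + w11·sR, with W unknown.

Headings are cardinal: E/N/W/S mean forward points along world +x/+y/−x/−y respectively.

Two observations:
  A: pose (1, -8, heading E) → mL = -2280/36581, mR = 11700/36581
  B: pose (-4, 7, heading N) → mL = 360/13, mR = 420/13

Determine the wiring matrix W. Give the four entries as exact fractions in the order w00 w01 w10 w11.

-1 1 1 1

obs A: pose=(1,-8,E) → sL=30/157, sR=30/233, mL=-2280/36581, mR=11700/36581
obs B: pose=(-4,7,N) → sL=30/13, sR=30, mL=360/13, mR=420/13
sensor matrix S = [[30/157, 30/233], [30/13, 30]]; det S = 2584800/475553
solve [mL_A; mL_B] = S·[w00; w01] and [mR_A; mR_B] = S·[w10; w11]:
  w00 = -1, w01 = 1, w10 = 1, w11 = 1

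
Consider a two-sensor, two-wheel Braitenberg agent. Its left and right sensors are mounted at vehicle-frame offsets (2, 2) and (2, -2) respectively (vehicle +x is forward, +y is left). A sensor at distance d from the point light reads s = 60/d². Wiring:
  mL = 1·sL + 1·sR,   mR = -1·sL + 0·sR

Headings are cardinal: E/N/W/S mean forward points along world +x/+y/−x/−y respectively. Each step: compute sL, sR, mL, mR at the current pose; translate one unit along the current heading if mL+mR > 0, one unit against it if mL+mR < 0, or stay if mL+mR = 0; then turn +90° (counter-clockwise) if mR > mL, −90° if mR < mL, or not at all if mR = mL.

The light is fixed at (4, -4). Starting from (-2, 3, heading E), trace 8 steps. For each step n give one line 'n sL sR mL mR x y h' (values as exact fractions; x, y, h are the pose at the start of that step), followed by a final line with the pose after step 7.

n=0: pose=(-2,3,E); sL=60/97, sR=60/41; mL=8280/3977, mR=-60/97; mL+mR=60/41 → advance +1; mR−mL=-10740/3977 → turn -1·90°
n=1: pose=(-1,3,S); sL=30/17, sR=30/37; mL=1620/629, mR=-30/17; mL+mR=30/37 → advance +1; mR−mL=-2730/629 → turn -1·90°
n=2: pose=(-1,2,W); sL=12/13, sR=60/113; mL=2136/1469, mR=-12/13; mL+mR=60/113 → advance +1; mR−mL=-3492/1469 → turn -1·90°
n=3: pose=(-2,2,N); sL=15/32, sR=3/4; mL=39/32, mR=-15/32; mL+mR=3/4 → advance +1; mR−mL=-27/16 → turn -1·90°
n=4: pose=(-2,3,E); sL=60/97, sR=60/41; mL=8280/3977, mR=-60/97; mL+mR=60/41 → advance +1; mR−mL=-10740/3977 → turn -1·90°
n=5: pose=(-1,3,S); sL=30/17, sR=30/37; mL=1620/629, mR=-30/17; mL+mR=30/37 → advance +1; mR−mL=-2730/629 → turn -1·90°
n=6: pose=(-1,2,W); sL=12/13, sR=60/113; mL=2136/1469, mR=-12/13; mL+mR=60/113 → advance +1; mR−mL=-3492/1469 → turn -1·90°
n=7: pose=(-2,2,N); sL=15/32, sR=3/4; mL=39/32, mR=-15/32; mL+mR=3/4 → advance +1; mR−mL=-27/16 → turn -1·90°

0 60/97 60/41 8280/3977 -60/97 -2 3 E
1 30/17 30/37 1620/629 -30/17 -1 3 S
2 12/13 60/113 2136/1469 -12/13 -1 2 W
3 15/32 3/4 39/32 -15/32 -2 2 N
4 60/97 60/41 8280/3977 -60/97 -2 3 E
5 30/17 30/37 1620/629 -30/17 -1 3 S
6 12/13 60/113 2136/1469 -12/13 -1 2 W
7 15/32 3/4 39/32 -15/32 -2 2 N
final -2 3 E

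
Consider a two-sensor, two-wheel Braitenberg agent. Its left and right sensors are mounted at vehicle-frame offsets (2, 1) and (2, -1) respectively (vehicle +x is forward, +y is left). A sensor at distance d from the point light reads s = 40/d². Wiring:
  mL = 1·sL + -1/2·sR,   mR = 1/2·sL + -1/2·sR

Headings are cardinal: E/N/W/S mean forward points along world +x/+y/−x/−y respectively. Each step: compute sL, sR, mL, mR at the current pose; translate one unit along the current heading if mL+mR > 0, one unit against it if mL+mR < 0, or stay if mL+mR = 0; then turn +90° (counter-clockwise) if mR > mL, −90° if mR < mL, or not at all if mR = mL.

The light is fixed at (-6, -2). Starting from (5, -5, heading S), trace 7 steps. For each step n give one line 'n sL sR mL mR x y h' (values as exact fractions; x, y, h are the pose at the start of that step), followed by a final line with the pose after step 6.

0 40/169 8/25 324/4225 -176/4225 5 -5 S
1 20/53 4/9 74/477 -16/477 5 -6 W
2 8/17 8/25 132/425 32/425 4 -6 N
3 10/37 1/4 43/296 3/296 4 -5 E
4 40/169 8/25 324/4225 -176/4225 5 -5 S
5 20/53 4/9 74/477 -16/477 5 -6 W
6 8/17 8/25 132/425 32/425 4 -6 N
final 4 -5 E

n=0: pose=(5,-5,S); sL=40/169, sR=8/25; mL=324/4225, mR=-176/4225; mL+mR=148/4225 → advance +1; mR−mL=-20/169 → turn -1·90°
n=1: pose=(5,-6,W); sL=20/53, sR=4/9; mL=74/477, mR=-16/477; mL+mR=58/477 → advance +1; mR−mL=-10/53 → turn -1·90°
n=2: pose=(4,-6,N); sL=8/17, sR=8/25; mL=132/425, mR=32/425; mL+mR=164/425 → advance +1; mR−mL=-4/17 → turn -1·90°
n=3: pose=(4,-5,E); sL=10/37, sR=1/4; mL=43/296, mR=3/296; mL+mR=23/148 → advance +1; mR−mL=-5/37 → turn -1·90°
n=4: pose=(5,-5,S); sL=40/169, sR=8/25; mL=324/4225, mR=-176/4225; mL+mR=148/4225 → advance +1; mR−mL=-20/169 → turn -1·90°
n=5: pose=(5,-6,W); sL=20/53, sR=4/9; mL=74/477, mR=-16/477; mL+mR=58/477 → advance +1; mR−mL=-10/53 → turn -1·90°
n=6: pose=(4,-6,N); sL=8/17, sR=8/25; mL=132/425, mR=32/425; mL+mR=164/425 → advance +1; mR−mL=-4/17 → turn -1·90°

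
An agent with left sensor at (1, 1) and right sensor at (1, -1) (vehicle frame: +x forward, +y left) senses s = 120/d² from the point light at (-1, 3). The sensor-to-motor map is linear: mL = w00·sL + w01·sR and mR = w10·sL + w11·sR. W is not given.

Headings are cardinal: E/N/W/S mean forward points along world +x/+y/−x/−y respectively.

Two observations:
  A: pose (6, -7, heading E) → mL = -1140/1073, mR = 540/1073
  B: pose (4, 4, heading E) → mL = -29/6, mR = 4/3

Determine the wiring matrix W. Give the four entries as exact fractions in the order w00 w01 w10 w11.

-1/2 -1 1 -1/2

obs A: pose=(6,-7,E) → sL=24/29, sR=24/37, mL=-1140/1073, mR=540/1073
obs B: pose=(4,4,E) → sL=3, sR=10/3, mL=-29/6, mR=4/3
sensor matrix S = [[24/29, 24/37], [3, 10/3]]; det S = 872/1073
solve [mL_A; mL_B] = S·[w00; w01] and [mR_A; mR_B] = S·[w10; w11]:
  w00 = -1/2, w01 = -1, w10 = 1, w11 = -1/2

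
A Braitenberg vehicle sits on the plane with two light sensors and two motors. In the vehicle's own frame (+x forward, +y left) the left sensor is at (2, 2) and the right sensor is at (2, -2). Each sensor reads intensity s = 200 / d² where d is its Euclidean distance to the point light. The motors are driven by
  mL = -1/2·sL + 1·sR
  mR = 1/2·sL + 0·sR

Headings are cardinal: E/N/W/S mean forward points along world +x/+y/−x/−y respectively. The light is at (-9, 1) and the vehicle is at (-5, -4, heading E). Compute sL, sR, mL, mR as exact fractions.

40/9 40/17 20/153 20/9

left sensor world pos  = (-3, -2); dL² = 45
right sensor world pos = (-3, -6); dR² = 85
sL = 200/45 = 40/9
sR = 200/85 = 40/17
mL = -1/2·sL + 1·sR = 20/153
mR = 1/2·sL + 0·sR = 20/9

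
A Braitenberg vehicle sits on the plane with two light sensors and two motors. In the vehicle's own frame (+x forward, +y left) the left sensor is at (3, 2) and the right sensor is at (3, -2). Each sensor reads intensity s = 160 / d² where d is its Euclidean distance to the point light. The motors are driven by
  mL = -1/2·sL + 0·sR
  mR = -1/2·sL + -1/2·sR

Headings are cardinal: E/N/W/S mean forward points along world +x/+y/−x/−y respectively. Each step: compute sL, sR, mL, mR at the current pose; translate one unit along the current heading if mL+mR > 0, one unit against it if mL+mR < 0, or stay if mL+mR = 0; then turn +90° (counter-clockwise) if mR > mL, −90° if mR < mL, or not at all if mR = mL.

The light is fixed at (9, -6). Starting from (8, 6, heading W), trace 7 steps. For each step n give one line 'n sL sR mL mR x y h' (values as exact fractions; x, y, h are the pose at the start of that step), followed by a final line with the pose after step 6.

0 40/29 40/53 -20/29 -1640/1537 8 6 W
1 160/229 160/229 -80/229 -160/229 9 6 N
2 80/89 16/9 -40/89 -1072/801 9 5 E
3 32/13 160/73 -16/13 -2208/949 8 5 S
4 40/29 40/53 -20/29 -1640/1537 8 6 W
5 160/229 160/229 -80/229 -160/229 9 6 N
6 80/89 16/9 -40/89 -1072/801 9 5 E
final 8 5 S

n=0: pose=(8,6,W); sL=40/29, sR=40/53; mL=-20/29, mR=-1640/1537; mL+mR=-2700/1537 → advance -1; mR−mL=-20/53 → turn -1·90°
n=1: pose=(9,6,N); sL=160/229, sR=160/229; mL=-80/229, mR=-160/229; mL+mR=-240/229 → advance -1; mR−mL=-80/229 → turn -1·90°
n=2: pose=(9,5,E); sL=80/89, sR=16/9; mL=-40/89, mR=-1072/801; mL+mR=-1432/801 → advance -1; mR−mL=-8/9 → turn -1·90°
n=3: pose=(8,5,S); sL=32/13, sR=160/73; mL=-16/13, mR=-2208/949; mL+mR=-3376/949 → advance -1; mR−mL=-80/73 → turn -1·90°
n=4: pose=(8,6,W); sL=40/29, sR=40/53; mL=-20/29, mR=-1640/1537; mL+mR=-2700/1537 → advance -1; mR−mL=-20/53 → turn -1·90°
n=5: pose=(9,6,N); sL=160/229, sR=160/229; mL=-80/229, mR=-160/229; mL+mR=-240/229 → advance -1; mR−mL=-80/229 → turn -1·90°
n=6: pose=(9,5,E); sL=80/89, sR=16/9; mL=-40/89, mR=-1072/801; mL+mR=-1432/801 → advance -1; mR−mL=-8/9 → turn -1·90°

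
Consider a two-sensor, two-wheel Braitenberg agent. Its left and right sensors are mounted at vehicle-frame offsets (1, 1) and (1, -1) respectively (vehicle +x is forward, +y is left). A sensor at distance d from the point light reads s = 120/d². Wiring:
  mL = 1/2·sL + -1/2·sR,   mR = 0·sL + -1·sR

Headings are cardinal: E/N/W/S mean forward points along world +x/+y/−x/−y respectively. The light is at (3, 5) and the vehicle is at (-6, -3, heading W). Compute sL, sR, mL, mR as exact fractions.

120/181 120/149 -1920/26969 -120/149

left sensor world pos  = (-7, -4); dL² = 181
right sensor world pos = (-7, -2); dR² = 149
sL = 120/181 = 120/181
sR = 120/149 = 120/149
mL = 1/2·sL + -1/2·sR = -1920/26969
mR = 0·sL + -1·sR = -120/149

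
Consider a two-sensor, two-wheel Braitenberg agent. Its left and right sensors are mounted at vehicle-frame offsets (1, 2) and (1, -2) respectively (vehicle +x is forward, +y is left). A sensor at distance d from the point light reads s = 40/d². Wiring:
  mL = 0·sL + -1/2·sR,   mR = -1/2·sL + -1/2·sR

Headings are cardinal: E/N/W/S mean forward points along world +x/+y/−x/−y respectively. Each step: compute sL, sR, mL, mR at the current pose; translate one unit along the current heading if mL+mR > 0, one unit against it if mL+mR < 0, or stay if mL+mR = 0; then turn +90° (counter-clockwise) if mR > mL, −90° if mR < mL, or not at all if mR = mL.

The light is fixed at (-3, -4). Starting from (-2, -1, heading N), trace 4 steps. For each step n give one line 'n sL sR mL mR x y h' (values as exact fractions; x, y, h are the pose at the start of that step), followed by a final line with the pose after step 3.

n=0: pose=(-2,-1,N); sL=40/17, sR=8/5; mL=-4/5, mR=-168/85; mL+mR=-236/85 → advance -1; mR−mL=-20/17 → turn -1·90°
n=1: pose=(-2,-2,E); sL=2, sR=10; mL=-5, mR=-6; mL+mR=-11 → advance -1; mR−mL=-1 → turn -1·90°
n=2: pose=(-3,-2,S); sL=8, sR=8; mL=-4, mR=-8; mL+mR=-12 → advance -1; mR−mL=-4 → turn -1·90°
n=3: pose=(-3,-1,W); sL=20, sR=20/13; mL=-10/13, mR=-140/13; mL+mR=-150/13 → advance -1; mR−mL=-10 → turn -1·90°

0 40/17 8/5 -4/5 -168/85 -2 -1 N
1 2 10 -5 -6 -2 -2 E
2 8 8 -4 -8 -3 -2 S
3 20 20/13 -10/13 -140/13 -3 -1 W
final -2 -1 N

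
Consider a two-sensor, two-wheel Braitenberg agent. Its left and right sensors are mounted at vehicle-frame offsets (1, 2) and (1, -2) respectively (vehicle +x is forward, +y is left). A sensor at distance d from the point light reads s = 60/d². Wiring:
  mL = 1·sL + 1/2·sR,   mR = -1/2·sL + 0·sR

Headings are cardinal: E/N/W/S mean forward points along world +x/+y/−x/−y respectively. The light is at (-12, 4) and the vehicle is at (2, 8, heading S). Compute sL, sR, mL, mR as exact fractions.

12/53 20/51 1142/2703 -6/53

left sensor world pos  = (4, 7); dL² = 265
right sensor world pos = (0, 7); dR² = 153
sL = 60/265 = 12/53
sR = 60/153 = 20/51
mL = 1·sL + 1/2·sR = 1142/2703
mR = -1/2·sL + 0·sR = -6/53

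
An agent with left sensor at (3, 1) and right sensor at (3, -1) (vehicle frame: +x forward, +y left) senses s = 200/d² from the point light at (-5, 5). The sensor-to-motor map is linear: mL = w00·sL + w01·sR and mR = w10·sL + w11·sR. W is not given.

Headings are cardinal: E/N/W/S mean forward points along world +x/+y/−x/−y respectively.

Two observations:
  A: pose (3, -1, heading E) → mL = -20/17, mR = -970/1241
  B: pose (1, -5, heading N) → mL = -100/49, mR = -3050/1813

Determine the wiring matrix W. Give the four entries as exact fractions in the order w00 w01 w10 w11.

obs A: pose=(3,-1,E) → sL=100/73, sR=20/17, mL=-20/17, mR=-970/1241
obs B: pose=(1,-5,N) → sL=100/37, sR=100/49, mL=-100/49, mR=-3050/1813
sensor matrix S = [[100/73, 20/17], [100/37, 100/49]]; det S = -864000/2249933
solve [mL_A; mL_B] = S·[w00; w01] and [mR_A; mR_B] = S·[w10; w11]:
  w00 = 0, w01 = -1, w10 = -1, w11 = 1/2

0 -1 -1 1/2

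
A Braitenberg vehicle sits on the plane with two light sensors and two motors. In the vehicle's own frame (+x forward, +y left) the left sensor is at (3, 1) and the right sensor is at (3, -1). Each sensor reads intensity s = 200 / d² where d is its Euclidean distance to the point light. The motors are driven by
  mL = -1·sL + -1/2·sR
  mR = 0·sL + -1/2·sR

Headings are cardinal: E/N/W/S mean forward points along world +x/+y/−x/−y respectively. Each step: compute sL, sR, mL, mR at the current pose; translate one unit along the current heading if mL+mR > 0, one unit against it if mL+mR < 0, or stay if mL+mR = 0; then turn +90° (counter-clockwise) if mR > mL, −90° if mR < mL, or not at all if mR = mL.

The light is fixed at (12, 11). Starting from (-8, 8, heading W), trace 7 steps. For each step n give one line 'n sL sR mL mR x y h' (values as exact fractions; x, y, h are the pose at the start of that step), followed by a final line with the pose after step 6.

n=0: pose=(-8,8,W); sL=40/109, sR=200/533; mL=-32220/58097, mR=-100/533; mL+mR=-43120/58097 → advance -1; mR−mL=40/109 → turn +1·90°
n=1: pose=(-7,8,S); sL=5/9, sR=50/109; mL=-770/981, mR=-25/109; mL+mR=-995/981 → advance -1; mR−mL=5/9 → turn +1·90°
n=2: pose=(-7,9,E); sL=200/257, sR=40/53; mL=-15740/13621, mR=-20/53; mL+mR=-20880/13621 → advance -1; mR−mL=200/257 → turn +1·90°
n=3: pose=(-8,9,N); sL=100/221, sR=100/181; mL=-29150/40001, mR=-50/181; mL+mR=-40200/40001 → advance -1; mR−mL=100/221 → turn +1·90°
n=4: pose=(-8,8,W); sL=40/109, sR=200/533; mL=-32220/58097, mR=-100/533; mL+mR=-43120/58097 → advance -1; mR−mL=40/109 → turn +1·90°
n=5: pose=(-7,8,S); sL=5/9, sR=50/109; mL=-770/981, mR=-25/109; mL+mR=-995/981 → advance -1; mR−mL=5/9 → turn +1·90°
n=6: pose=(-7,9,E); sL=200/257, sR=40/53; mL=-15740/13621, mR=-20/53; mL+mR=-20880/13621 → advance -1; mR−mL=200/257 → turn +1·90°

0 40/109 200/533 -32220/58097 -100/533 -8 8 W
1 5/9 50/109 -770/981 -25/109 -7 8 S
2 200/257 40/53 -15740/13621 -20/53 -7 9 E
3 100/221 100/181 -29150/40001 -50/181 -8 9 N
4 40/109 200/533 -32220/58097 -100/533 -8 8 W
5 5/9 50/109 -770/981 -25/109 -7 8 S
6 200/257 40/53 -15740/13621 -20/53 -7 9 E
final -8 9 N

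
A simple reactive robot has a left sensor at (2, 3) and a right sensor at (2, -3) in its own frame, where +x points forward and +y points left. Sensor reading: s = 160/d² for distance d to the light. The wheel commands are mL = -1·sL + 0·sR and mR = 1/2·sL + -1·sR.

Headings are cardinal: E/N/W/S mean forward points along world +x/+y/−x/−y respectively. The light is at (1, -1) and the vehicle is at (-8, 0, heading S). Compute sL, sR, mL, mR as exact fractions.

left sensor world pos  = (-5, -2); dL² = 37
right sensor world pos = (-11, -2); dR² = 145
sL = 160/37 = 160/37
sR = 160/145 = 32/29
mL = -1·sL + 0·sR = -160/37
mR = 1/2·sL + -1·sR = 1136/1073

160/37 32/29 -160/37 1136/1073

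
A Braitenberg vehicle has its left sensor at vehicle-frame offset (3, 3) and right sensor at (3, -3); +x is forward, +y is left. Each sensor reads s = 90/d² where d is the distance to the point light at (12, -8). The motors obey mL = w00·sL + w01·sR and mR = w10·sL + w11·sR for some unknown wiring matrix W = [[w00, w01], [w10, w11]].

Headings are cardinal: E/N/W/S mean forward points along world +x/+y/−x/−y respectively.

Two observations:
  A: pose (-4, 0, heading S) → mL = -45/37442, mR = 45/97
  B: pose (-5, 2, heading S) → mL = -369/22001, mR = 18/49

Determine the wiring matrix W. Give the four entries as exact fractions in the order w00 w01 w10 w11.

obs A: pose=(-4,0,S) → sL=45/97, sR=45/193, mL=-45/37442, mR=45/97
obs B: pose=(-5,2,S) → sL=18/49, sR=90/449, mL=-369/22001, mR=18/49
sensor matrix S = [[45/97, 45/193], [18/49, 90/449]]; det S = 3022920/411880721
solve [mL_A; mL_B] = S·[w00; w01] and [mR_A; mR_B] = S·[w10; w11]:
  w00 = 1/2, w01 = -1, w10 = 1, w11 = 0

1/2 -1 1 0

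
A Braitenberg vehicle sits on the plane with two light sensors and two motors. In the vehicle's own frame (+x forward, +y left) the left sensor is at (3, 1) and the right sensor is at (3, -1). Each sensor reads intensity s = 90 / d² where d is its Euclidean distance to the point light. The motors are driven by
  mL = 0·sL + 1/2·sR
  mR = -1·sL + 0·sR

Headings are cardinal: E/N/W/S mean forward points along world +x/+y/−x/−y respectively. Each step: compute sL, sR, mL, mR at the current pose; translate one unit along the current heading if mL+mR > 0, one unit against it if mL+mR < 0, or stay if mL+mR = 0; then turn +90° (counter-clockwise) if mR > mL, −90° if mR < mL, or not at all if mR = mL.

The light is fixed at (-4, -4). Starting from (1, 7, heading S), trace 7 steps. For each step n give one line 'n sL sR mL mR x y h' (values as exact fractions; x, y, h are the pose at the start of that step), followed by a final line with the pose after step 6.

0 9/10 9/8 9/16 -9/10 1 7 S
1 18/25 90/173 45/173 -18/25 1 8 W
2 9/25 45/137 45/274 -9/25 2 8 N
3 2/5 90/181 45/181 -2/5 2 7 E
4 9/10 9/8 9/16 -9/10 1 7 S
5 18/25 90/173 45/173 -18/25 1 8 W
6 9/25 45/137 45/274 -9/25 2 8 N
final 2 7 E

n=0: pose=(1,7,S); sL=9/10, sR=9/8; mL=9/16, mR=-9/10; mL+mR=-27/80 → advance -1; mR−mL=-117/80 → turn -1·90°
n=1: pose=(1,8,W); sL=18/25, sR=90/173; mL=45/173, mR=-18/25; mL+mR=-1989/4325 → advance -1; mR−mL=-4239/4325 → turn -1·90°
n=2: pose=(2,8,N); sL=9/25, sR=45/137; mL=45/274, mR=-9/25; mL+mR=-1341/6850 → advance -1; mR−mL=-3591/6850 → turn -1·90°
n=3: pose=(2,7,E); sL=2/5, sR=90/181; mL=45/181, mR=-2/5; mL+mR=-137/905 → advance -1; mR−mL=-587/905 → turn -1·90°
n=4: pose=(1,7,S); sL=9/10, sR=9/8; mL=9/16, mR=-9/10; mL+mR=-27/80 → advance -1; mR−mL=-117/80 → turn -1·90°
n=5: pose=(1,8,W); sL=18/25, sR=90/173; mL=45/173, mR=-18/25; mL+mR=-1989/4325 → advance -1; mR−mL=-4239/4325 → turn -1·90°
n=6: pose=(2,8,N); sL=9/25, sR=45/137; mL=45/274, mR=-9/25; mL+mR=-1341/6850 → advance -1; mR−mL=-3591/6850 → turn -1·90°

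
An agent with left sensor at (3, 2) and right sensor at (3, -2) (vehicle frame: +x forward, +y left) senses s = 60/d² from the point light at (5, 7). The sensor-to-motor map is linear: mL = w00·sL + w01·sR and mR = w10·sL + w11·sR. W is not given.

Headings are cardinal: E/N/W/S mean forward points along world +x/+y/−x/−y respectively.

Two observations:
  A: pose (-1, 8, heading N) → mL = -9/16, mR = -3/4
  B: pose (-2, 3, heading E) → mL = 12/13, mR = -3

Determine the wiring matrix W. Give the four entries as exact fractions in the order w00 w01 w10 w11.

obs A: pose=(-1,8,N) → sL=3/4, sR=15/8, mL=-9/16, mR=-3/4
obs B: pose=(-2,3,E) → sL=3, sR=15/13, mL=12/13, mR=-3
sensor matrix S = [[3/4, 15/8], [3, 15/13]]; det S = -495/104
solve [mL_A; mL_B] = S·[w00; w01] and [mR_A; mR_B] = S·[w10; w11]:
  w00 = 1/2, w01 = -1/2, w10 = -1, w11 = 0

1/2 -1/2 -1 0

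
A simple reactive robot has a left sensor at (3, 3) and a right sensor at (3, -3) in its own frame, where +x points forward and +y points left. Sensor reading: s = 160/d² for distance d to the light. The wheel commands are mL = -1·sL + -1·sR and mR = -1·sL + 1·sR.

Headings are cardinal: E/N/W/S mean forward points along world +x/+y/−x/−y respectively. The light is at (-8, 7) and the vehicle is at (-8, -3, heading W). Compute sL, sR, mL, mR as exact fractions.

80/89 80/29 -9440/2581 4800/2581

left sensor world pos  = (-11, -6); dL² = 178
right sensor world pos = (-11, 0); dR² = 58
sL = 160/178 = 80/89
sR = 160/58 = 80/29
mL = -1·sL + -1·sR = -9440/2581
mR = -1·sL + 1·sR = 4800/2581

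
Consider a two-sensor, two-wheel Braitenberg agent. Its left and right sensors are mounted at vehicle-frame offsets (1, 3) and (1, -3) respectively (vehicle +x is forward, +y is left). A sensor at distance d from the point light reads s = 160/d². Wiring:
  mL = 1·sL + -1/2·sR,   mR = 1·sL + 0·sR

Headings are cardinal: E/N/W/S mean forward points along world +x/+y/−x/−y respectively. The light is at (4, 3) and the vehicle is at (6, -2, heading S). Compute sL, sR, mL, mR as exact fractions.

left sensor world pos  = (9, -3); dL² = 61
right sensor world pos = (3, -3); dR² = 37
sL = 160/61 = 160/61
sR = 160/37 = 160/37
mL = 1·sL + -1/2·sR = 1040/2257
mR = 1·sL + 0·sR = 160/61

160/61 160/37 1040/2257 160/61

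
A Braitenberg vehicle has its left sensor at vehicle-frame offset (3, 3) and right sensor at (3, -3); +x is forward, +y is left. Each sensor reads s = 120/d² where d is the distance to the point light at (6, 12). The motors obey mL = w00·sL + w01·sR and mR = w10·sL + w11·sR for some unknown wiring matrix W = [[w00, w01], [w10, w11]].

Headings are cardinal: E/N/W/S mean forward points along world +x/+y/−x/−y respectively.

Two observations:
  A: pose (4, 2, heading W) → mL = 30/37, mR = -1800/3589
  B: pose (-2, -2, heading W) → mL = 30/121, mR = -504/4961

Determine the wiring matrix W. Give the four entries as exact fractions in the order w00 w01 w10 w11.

0 1/2 1/2 -1/2

obs A: pose=(4,2,W) → sL=60/97, sR=60/37, mL=30/37, mR=-1800/3589
obs B: pose=(-2,-2,W) → sL=12/41, sR=60/121, mL=30/121, mR=-504/4961
sensor matrix S = [[60/97, 60/37], [12/41, 60/121]]; det S = -2989440/17805029
solve [mL_A; mL_B] = S·[w00; w01] and [mR_A; mR_B] = S·[w10; w11]:
  w00 = 0, w01 = 1/2, w10 = 1/2, w11 = -1/2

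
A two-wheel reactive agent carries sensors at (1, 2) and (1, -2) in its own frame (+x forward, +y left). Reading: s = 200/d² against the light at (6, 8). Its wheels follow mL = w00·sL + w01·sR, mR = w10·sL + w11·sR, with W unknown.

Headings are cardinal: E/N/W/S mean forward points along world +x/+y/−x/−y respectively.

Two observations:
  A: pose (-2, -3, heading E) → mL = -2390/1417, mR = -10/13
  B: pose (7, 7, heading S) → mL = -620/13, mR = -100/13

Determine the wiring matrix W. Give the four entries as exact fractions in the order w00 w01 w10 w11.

obs A: pose=(-2,-3,E) → sL=20/13, sR=100/109, mL=-2390/1417, mR=-10/13
obs B: pose=(7,7,S) → sL=200/13, sR=40, mL=-620/13, mR=-100/13
sensor matrix S = [[20/13, 100/109], [200/13, 40]]; det S = 67200/1417
solve [mL_A; mL_B] = S·[w00; w01] and [mR_A; mR_B] = S·[w10; w11]:
  w00 = -1/2, w01 = -1, w10 = -1/2, w11 = 0

-1/2 -1 -1/2 0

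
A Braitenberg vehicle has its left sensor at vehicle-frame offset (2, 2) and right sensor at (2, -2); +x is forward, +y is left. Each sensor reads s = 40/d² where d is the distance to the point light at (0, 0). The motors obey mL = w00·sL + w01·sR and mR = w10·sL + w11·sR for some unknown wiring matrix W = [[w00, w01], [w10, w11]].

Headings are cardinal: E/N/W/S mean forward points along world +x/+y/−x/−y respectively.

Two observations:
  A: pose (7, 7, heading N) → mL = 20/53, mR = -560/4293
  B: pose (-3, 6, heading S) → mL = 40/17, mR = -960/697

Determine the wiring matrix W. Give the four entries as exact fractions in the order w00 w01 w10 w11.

obs A: pose=(7,7,N) → sL=20/53, sR=20/81, mL=20/53, mR=-560/4293
obs B: pose=(-3,6,S) → sL=40/17, sR=40/41, mL=40/17, mR=-960/697
sensor matrix S = [[20/53, 20/81], [40/17, 40/41]]; det S = -636800/2992221
solve [mL_A; mL_B] = S·[w00; w01] and [mR_A; mR_B] = S·[w10; w11]:
  w00 = 1, w01 = 0, w10 = -1, w11 = 1

1 0 -1 1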